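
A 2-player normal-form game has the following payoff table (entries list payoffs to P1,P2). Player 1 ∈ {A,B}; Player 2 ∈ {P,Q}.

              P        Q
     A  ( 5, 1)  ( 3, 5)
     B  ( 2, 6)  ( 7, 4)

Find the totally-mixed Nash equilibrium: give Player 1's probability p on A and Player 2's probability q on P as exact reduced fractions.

P1 indiff ⇒ q·5+(1-q)·3 = q·2+(1-q)·7 ⇒ q(3) = (1-q)(4) ⇒ q = 4/7
P2 indiff ⇒ p·1+(1-p)·6 = p·5+(1-p)·4 ⇒ p(-4) = (1-p)(-2) ⇒ p = 1/3

(p,q) = (1/3, 4/7)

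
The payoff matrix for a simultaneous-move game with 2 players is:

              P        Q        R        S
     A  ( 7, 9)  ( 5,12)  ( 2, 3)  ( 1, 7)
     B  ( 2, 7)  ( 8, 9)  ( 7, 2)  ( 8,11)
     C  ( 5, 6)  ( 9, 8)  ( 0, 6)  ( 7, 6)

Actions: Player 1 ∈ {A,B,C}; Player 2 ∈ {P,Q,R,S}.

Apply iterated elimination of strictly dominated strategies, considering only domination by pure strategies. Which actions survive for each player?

P2 drop P (Q beats it: A:12>9 B:9>7 C:8>6)
P1 drop A (B beats it: Q:8>5 R:7>2 S:8>1)
P2 drop R (Q beats it: B:9>2 C:8>6)
P1→{B,C} P2→{Q,S}

Remaining: P1:{B,C} P2:{Q,S}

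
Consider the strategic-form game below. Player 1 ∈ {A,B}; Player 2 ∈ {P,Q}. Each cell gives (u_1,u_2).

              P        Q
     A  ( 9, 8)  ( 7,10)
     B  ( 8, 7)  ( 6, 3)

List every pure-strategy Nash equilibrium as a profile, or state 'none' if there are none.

PSNE = {(A,Q)}

(A,P): not NE [P2→Q gives 10>8]
(A,Q): NE
(B,P): not NE [P1→A gives 9>8]
(B,Q): not NE [P1→A gives 7>6; P2→P gives 7>3]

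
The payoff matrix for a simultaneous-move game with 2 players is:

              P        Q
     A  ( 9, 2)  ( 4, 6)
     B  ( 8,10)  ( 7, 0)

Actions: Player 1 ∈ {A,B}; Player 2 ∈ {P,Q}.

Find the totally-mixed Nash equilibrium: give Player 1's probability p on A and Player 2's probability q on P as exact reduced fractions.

P1 indiff ⇒ q·9+(1-q)·4 = q·8+(1-q)·7 ⇒ q(1) = (1-q)(3) ⇒ q = 3/4
P2 indiff ⇒ p·2+(1-p)·10 = p·6+(1-p)·0 ⇒ p(-4) = (1-p)(-10) ⇒ p = 5/7

P1 mixes 5/7 on A; P2 mixes 3/4 on P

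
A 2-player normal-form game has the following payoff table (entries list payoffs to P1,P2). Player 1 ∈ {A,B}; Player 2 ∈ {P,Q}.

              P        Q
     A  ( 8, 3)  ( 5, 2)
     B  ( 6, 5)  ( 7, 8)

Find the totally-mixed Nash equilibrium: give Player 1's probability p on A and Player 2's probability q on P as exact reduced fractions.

P1 indiff ⇒ q·8+(1-q)·5 = q·6+(1-q)·7 ⇒ q(2) = (1-q)(2) ⇒ q = 1/2
P2 indiff ⇒ p·3+(1-p)·5 = p·2+(1-p)·8 ⇒ p(1) = (1-p)(3) ⇒ p = 3/4

p=3/4, q=1/2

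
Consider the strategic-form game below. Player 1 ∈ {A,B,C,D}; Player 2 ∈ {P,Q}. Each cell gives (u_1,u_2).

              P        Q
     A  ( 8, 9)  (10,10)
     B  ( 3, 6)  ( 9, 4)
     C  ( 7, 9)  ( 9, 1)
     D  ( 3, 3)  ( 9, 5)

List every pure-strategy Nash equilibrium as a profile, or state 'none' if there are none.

Nash profiles: (A,Q)

(A,P): not NE [P2→Q gives 10>9]
(A,Q): NE
(B,P): not NE [P1→A gives 8>3]
(B,Q): not NE [P1→A gives 10>9; P2→P gives 6>4]
(C,P): not NE [P1→A gives 8>7]
(C,Q): not NE [P1→A gives 10>9; P2→P gives 9>1]
(D,P): not NE [P1→A gives 8>3; P2→Q gives 5>3]
(D,Q): not NE [P1→A gives 10>9]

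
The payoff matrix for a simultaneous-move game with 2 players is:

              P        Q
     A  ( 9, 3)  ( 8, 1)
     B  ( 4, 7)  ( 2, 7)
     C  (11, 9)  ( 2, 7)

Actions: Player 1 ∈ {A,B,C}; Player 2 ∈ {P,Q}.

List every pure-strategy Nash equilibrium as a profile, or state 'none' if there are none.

PSNE = {(C,P)}

(A,P): not NE [P1→C gives 11>9]
(A,Q): not NE [P2→P gives 3>1]
(B,P): not NE [P1→C gives 11>4]
(B,Q): not NE [P1→A gives 8>2]
(C,P): NE
(C,Q): not NE [P1→A gives 8>2; P2→P gives 9>7]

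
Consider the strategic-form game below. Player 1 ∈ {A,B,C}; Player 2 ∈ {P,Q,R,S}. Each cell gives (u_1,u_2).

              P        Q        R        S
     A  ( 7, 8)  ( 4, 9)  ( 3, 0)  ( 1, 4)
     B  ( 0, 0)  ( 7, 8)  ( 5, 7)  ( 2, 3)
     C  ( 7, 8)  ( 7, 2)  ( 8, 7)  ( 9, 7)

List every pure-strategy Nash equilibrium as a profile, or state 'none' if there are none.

PSNE = {(B,Q), (C,P)}

(A,P): not NE [P2→Q gives 9>8]
(A,Q): not NE [P1→C gives 7>4]
(A,R): not NE [P1→C gives 8>3; P2→Q gives 9>0]
(A,S): not NE [P1→C gives 9>1; P2→Q gives 9>4]
(B,P): not NE [P1→C gives 7>0; P2→Q gives 8>0]
(B,Q): NE
(B,R): not NE [P1→C gives 8>5; P2→Q gives 8>7]
(B,S): not NE [P1→C gives 9>2; P2→Q gives 8>3]
(C,P): NE
(C,Q): not NE [P2→P gives 8>2]
(C,R): not NE [P2→P gives 8>7]
(C,S): not NE [P2→P gives 8>7]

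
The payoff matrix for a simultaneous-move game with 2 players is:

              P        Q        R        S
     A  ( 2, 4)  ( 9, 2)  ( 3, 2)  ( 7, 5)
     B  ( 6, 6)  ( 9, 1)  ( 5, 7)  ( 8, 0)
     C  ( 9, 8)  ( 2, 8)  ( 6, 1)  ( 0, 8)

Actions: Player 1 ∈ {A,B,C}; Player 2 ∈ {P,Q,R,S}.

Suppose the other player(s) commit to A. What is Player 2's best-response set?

u_2(P vs A) = 4
u_2(Q vs A) = 2
u_2(R vs A) = 2
u_2(S vs A) = 5
max payoff 5 at {S}

P2 best: {S}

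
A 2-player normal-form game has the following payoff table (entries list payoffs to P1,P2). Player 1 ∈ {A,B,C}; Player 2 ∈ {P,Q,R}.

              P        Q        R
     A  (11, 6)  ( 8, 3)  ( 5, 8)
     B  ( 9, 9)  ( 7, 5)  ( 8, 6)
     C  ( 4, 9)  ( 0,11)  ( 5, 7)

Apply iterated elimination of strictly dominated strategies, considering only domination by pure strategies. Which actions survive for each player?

P1 drop C (B beats it: P:9>4 Q:7>0 R:8>5)
P2 drop Q (P beats it: A:6>3 B:9>5)
P1→{A,B} P2→{P,R}

Remaining: P1:{A,B} P2:{P,R}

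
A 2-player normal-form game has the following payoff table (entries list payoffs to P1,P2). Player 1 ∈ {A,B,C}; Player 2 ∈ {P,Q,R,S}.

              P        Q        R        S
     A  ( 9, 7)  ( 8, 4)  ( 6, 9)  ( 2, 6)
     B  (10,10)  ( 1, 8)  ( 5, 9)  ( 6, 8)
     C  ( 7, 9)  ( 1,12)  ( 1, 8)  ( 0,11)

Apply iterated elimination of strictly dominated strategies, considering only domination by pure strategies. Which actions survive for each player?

P1 drop C (A beats it: P:9>7 Q:8>1 R:6>1 S:2>0)
P2 drop Q (P beats it: A:7>4 B:10>8)
P2 drop S (P beats it: A:7>6 B:10>8)
P1→{A,B} P2→{P,R}

Remaining: P1:{A,B} P2:{P,R}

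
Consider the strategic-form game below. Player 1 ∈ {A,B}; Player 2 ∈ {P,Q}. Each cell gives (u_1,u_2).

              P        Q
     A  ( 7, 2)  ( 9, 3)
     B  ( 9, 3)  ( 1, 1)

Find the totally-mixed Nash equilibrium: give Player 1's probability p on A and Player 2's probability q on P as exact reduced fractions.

p=2/3, q=4/5

P1 indiff ⇒ q·7+(1-q)·9 = q·9+(1-q)·1 ⇒ q(-2) = (1-q)(-8) ⇒ q = 4/5
P2 indiff ⇒ p·2+(1-p)·3 = p·3+(1-p)·1 ⇒ p(-1) = (1-p)(-2) ⇒ p = 2/3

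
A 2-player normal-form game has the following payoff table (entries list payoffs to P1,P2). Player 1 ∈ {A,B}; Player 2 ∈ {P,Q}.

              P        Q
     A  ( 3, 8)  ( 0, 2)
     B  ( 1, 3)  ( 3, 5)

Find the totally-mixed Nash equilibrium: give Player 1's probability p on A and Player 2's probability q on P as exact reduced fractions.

p=1/4, q=3/5

P1 indiff ⇒ q·3+(1-q)·0 = q·1+(1-q)·3 ⇒ q(2) = (1-q)(3) ⇒ q = 3/5
P2 indiff ⇒ p·8+(1-p)·3 = p·2+(1-p)·5 ⇒ p(6) = (1-p)(2) ⇒ p = 1/4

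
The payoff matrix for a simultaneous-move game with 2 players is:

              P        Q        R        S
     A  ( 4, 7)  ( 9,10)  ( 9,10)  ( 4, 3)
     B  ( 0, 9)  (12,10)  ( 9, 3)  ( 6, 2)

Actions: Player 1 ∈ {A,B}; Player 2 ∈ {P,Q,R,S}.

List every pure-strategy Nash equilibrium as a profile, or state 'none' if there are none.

NE set: (A,R), (B,Q)

(A,P): not NE [P2→R gives 10>7]
(A,Q): not NE [P1→B gives 12>9]
(A,R): NE
(A,S): not NE [P1→B gives 6>4; P2→R gives 10>3]
(B,P): not NE [P1→A gives 4>0; P2→Q gives 10>9]
(B,Q): NE
(B,R): not NE [P2→Q gives 10>3]
(B,S): not NE [P2→Q gives 10>2]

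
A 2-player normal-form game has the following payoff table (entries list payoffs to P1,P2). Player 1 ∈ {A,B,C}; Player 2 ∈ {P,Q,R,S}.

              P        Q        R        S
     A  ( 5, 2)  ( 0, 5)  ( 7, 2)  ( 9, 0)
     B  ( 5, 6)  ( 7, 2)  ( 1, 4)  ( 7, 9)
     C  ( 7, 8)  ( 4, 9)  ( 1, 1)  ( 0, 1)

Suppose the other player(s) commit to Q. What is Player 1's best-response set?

BR_1 = {B}

u_1(A vs Q) = 0
u_1(B vs Q) = 7
u_1(C vs Q) = 4
max payoff 7 at {B}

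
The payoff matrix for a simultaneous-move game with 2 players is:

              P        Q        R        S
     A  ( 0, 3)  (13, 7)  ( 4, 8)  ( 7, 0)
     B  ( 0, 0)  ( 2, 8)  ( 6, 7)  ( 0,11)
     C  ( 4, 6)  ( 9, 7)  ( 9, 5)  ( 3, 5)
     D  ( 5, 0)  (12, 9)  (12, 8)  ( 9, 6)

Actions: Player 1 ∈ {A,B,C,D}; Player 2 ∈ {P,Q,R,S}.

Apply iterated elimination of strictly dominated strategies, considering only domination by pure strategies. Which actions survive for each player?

IESDS → P1:{A,D} P2:{Q,R}

P1 drop B (C beats it: P:4>0 Q:9>2 R:9>6 S:3>0)
P1 drop C (D beats it: P:5>4 Q:12>9 R:12>9 S:9>3)
P2 drop P (Q beats it: A:7>3 D:9>0)
P2 drop S (Q beats it: A:7>0 D:9>6)
P1→{A,D} P2→{Q,R}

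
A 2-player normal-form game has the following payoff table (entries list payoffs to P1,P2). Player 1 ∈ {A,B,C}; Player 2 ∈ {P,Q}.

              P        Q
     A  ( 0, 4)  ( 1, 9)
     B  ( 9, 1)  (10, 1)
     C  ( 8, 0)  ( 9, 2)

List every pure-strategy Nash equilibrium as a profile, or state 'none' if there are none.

(A,P): not NE [P1→B gives 9>0; P2→Q gives 9>4]
(A,Q): not NE [P1→B gives 10>1]
(B,P): NE
(B,Q): NE
(C,P): not NE [P1→B gives 9>8; P2→Q gives 2>0]
(C,Q): not NE [P1→B gives 10>9]

NE set: (B,P), (B,Q)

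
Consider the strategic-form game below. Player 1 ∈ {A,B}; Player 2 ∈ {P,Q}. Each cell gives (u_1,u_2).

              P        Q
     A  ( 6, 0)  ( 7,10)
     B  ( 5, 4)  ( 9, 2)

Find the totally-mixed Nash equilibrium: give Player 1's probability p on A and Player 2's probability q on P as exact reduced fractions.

P1 mixes 1/6 on A; P2 mixes 2/3 on P

P1 indiff ⇒ q·6+(1-q)·7 = q·5+(1-q)·9 ⇒ q(1) = (1-q)(2) ⇒ q = 2/3
P2 indiff ⇒ p·0+(1-p)·4 = p·10+(1-p)·2 ⇒ p(-10) = (1-p)(-2) ⇒ p = 1/6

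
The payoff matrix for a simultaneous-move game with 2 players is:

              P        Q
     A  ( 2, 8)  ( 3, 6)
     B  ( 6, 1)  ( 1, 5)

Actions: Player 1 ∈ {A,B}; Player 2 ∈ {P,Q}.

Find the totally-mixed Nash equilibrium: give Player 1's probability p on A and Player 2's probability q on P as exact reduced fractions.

p=2/3, q=1/3

P1 indiff ⇒ q·2+(1-q)·3 = q·6+(1-q)·1 ⇒ q(-4) = (1-q)(-2) ⇒ q = 1/3
P2 indiff ⇒ p·8+(1-p)·1 = p·6+(1-p)·5 ⇒ p(2) = (1-p)(4) ⇒ p = 2/3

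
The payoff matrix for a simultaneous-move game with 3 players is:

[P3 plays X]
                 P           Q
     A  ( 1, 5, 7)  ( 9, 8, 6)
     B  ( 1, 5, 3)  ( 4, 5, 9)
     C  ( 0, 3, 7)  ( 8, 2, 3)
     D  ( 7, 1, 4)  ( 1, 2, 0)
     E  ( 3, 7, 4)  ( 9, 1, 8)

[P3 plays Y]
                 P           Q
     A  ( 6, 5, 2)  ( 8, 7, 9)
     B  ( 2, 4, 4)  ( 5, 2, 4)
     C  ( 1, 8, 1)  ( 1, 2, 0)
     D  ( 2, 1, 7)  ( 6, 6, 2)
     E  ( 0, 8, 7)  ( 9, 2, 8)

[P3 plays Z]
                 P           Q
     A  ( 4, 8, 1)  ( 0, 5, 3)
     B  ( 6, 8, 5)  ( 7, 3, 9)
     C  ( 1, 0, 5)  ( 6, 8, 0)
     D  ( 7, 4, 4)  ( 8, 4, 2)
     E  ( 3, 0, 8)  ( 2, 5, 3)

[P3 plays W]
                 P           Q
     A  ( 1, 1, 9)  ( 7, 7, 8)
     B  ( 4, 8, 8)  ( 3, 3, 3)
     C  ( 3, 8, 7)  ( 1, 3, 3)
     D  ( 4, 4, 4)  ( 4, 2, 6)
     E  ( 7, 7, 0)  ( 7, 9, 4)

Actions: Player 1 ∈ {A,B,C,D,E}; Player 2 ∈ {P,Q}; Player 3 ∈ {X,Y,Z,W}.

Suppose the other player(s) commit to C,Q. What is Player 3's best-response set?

u_3(X vs C,Q) = 3
u_3(Y vs C,Q) = 0
u_3(Z vs C,Q) = 0
u_3(W vs C,Q) = 3
max payoff 3 at {X,W}

argmax u_3 = {X,W}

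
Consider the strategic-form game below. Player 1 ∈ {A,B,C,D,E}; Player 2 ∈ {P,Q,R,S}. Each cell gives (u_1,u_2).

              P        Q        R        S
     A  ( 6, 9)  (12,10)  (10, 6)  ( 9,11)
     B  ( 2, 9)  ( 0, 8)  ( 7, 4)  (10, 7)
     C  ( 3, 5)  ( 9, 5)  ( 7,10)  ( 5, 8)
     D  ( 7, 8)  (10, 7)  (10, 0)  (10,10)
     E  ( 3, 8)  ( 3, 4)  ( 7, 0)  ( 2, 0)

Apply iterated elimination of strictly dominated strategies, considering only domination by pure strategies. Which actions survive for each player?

P1 drop C (A beats it: P:6>3 Q:12>9 R:10>7 S:9>5)
P1 drop E (A beats it: P:6>3 Q:12>3 R:10>7 S:9>2)
P2 drop R (P beats it: A:9>6 B:9>4 D:8>0)
P1→{A,B,D} P2→{P,Q,S}

Remaining: P1:{A,B,D} P2:{P,Q,S}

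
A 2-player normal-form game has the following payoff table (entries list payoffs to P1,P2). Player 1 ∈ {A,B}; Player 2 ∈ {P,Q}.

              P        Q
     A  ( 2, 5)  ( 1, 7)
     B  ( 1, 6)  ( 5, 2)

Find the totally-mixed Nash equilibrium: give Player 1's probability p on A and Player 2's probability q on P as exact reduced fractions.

(p,q) = (2/3, 4/5)

P1 indiff ⇒ q·2+(1-q)·1 = q·1+(1-q)·5 ⇒ q(1) = (1-q)(4) ⇒ q = 4/5
P2 indiff ⇒ p·5+(1-p)·6 = p·7+(1-p)·2 ⇒ p(-2) = (1-p)(-4) ⇒ p = 2/3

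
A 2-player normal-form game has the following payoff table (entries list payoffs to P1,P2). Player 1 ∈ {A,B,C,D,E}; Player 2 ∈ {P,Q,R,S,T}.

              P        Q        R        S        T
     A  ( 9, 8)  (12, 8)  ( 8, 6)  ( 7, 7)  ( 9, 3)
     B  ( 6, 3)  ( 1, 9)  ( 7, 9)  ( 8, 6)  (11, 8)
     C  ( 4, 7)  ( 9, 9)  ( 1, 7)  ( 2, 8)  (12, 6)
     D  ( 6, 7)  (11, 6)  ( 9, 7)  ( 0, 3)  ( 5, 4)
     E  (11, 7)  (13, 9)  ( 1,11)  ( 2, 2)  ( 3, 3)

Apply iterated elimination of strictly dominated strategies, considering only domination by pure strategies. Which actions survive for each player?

P2 drop S (Q beats it: A:8>7 B:9>6 C:9>8 D:6>3 E:9>2)
P2 drop T (Q beats it: A:8>3 B:9>8 C:9>6 D:6>4 E:9>3)
P1 drop B (A beats it: P:9>6 Q:12>1 R:8>7)
P1 drop C (A beats it: P:9>4 Q:12>9 R:8>1)
P1→{A,D,E} P2→{P,Q,R}

IESDS → P1:{A,D,E} P2:{P,Q,R}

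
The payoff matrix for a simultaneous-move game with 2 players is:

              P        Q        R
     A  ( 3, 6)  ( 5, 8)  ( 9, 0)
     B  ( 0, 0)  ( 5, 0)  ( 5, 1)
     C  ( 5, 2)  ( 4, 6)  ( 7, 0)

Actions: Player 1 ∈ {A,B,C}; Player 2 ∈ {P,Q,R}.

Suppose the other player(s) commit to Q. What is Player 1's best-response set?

BR_1 = {A,B}

u_1(A vs Q) = 5
u_1(B vs Q) = 5
u_1(C vs Q) = 4
max payoff 5 at {A,B}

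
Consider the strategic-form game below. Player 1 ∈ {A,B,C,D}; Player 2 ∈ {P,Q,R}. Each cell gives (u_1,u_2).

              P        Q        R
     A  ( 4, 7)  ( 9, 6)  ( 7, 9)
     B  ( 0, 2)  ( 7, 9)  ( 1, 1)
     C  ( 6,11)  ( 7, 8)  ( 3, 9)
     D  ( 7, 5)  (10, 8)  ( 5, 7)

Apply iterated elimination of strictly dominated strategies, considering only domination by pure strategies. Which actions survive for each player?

IESDS → P1:{A,D} P2:{Q,R}

P1 drop B (A beats it: P:4>0 Q:9>7 R:7>1)
P1 drop C (D beats it: P:7>6 Q:10>7 R:5>3)
P2 drop P (R beats it: A:9>7 D:7>5)
P1→{A,D} P2→{Q,R}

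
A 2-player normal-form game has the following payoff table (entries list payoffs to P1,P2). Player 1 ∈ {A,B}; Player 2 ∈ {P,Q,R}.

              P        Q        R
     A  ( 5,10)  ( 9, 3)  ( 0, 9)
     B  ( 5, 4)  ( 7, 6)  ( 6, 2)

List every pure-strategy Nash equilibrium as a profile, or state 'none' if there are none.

(A,P): NE
(A,Q): not NE [P2→P gives 10>3]
(A,R): not NE [P1→B gives 6>0; P2→P gives 10>9]
(B,P): not NE [P2→Q gives 6>4]
(B,Q): not NE [P1→A gives 9>7]
(B,R): not NE [P2→Q gives 6>2]

PSNE = {(A,P)}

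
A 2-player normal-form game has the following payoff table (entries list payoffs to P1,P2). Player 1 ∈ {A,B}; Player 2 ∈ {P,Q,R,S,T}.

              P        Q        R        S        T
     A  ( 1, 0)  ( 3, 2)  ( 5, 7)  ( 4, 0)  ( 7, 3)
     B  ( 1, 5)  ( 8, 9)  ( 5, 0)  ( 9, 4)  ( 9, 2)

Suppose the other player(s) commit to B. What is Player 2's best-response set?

u_2(P vs B) = 5
u_2(Q vs B) = 9
u_2(R vs B) = 0
u_2(S vs B) = 4
u_2(T vs B) = 2
max payoff 9 at {Q}

BR_2 = {Q}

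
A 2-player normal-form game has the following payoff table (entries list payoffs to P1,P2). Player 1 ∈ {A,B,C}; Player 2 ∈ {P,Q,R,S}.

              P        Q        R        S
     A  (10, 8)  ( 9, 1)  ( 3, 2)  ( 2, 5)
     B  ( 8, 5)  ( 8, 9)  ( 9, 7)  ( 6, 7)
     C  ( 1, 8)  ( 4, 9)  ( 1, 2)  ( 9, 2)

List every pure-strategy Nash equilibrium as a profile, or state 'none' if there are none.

Nash profiles: (A,P)

(A,P): NE
(A,Q): not NE [P2→P gives 8>1]
(A,R): not NE [P1→B gives 9>3; P2→P gives 8>2]
(A,S): not NE [P1→C gives 9>2; P2→P gives 8>5]
(B,P): not NE [P1→A gives 10>8; P2→Q gives 9>5]
(B,Q): not NE [P1→A gives 9>8]
(B,R): not NE [P2→Q gives 9>7]
(B,S): not NE [P1→C gives 9>6; P2→Q gives 9>7]
(C,P): not NE [P1→A gives 10>1; P2→Q gives 9>8]
(C,Q): not NE [P1→A gives 9>4]
(C,R): not NE [P1→B gives 9>1; P2→Q gives 9>2]
(C,S): not NE [P2→Q gives 9>2]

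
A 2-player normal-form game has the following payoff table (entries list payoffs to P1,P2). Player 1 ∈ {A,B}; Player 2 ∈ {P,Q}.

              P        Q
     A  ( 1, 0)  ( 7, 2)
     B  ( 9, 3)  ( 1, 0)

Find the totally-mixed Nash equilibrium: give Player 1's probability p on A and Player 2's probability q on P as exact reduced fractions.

P1 mixes 3/5 on A; P2 mixes 3/7 on P

P1 indiff ⇒ q·1+(1-q)·7 = q·9+(1-q)·1 ⇒ q(-8) = (1-q)(-6) ⇒ q = 3/7
P2 indiff ⇒ p·0+(1-p)·3 = p·2+(1-p)·0 ⇒ p(-2) = (1-p)(-3) ⇒ p = 3/5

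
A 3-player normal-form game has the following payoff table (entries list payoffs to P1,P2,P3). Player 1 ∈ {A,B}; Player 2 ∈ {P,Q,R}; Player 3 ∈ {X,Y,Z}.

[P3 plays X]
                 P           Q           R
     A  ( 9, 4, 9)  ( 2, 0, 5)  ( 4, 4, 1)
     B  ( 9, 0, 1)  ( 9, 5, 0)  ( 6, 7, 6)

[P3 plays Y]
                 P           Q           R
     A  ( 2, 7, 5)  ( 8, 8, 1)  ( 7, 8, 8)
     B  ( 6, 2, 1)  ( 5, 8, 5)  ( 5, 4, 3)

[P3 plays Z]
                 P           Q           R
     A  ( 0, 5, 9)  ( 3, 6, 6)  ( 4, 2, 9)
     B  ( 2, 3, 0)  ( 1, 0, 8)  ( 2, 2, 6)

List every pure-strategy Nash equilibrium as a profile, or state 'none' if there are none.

PSNE = {(A,P,X), (A,Q,Z), (B,R,X)}

(A,P,X): NE
(A,P,Y): not NE [P1→B gives 6>2; P2→R gives 8>7; P3→Z gives 9>5]
(A,P,Z): not NE [P1→B gives 2>0; P2→Q gives 6>5]
(A,Q,X): not NE [P1→B gives 9>2; P2→R gives 4>0; P3→Z gives 6>5]
(A,Q,Y): not NE [P3→Z gives 6>1]
(A,Q,Z): NE
(A,R,X): not NE [P1→B gives 6>4; P3→Z gives 9>1]
(A,R,Y): not NE [P3→Z gives 9>8]
(A,R,Z): not NE [P2→Q gives 6>2]
(B,P,X): not NE [P2→R gives 7>0]
(B,P,Y): not NE [P2→Q gives 8>2]
(B,P,Z): not NE [P3→Y gives 1>0]
(B,Q,X): not NE [P2→R gives 7>5; P3→Z gives 8>0]
(B,Q,Y): not NE [P1→A gives 8>5; P3→Z gives 8>5]
(B,Q,Z): not NE [P1→A gives 3>1; P2→P gives 3>0]
(B,R,X): NE
(B,R,Y): not NE [P1→A gives 7>5; P2→Q gives 8>4; P3→Z gives 6>3]
(B,R,Z): not NE [P1→A gives 4>2; P2→P gives 3>2]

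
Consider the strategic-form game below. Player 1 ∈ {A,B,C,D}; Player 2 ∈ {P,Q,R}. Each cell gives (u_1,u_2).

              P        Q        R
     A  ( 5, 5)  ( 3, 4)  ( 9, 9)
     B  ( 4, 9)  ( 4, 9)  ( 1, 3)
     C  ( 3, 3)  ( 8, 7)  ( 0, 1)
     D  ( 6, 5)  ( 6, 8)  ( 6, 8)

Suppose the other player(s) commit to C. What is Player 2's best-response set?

u_2(P vs C) = 3
u_2(Q vs C) = 7
u_2(R vs C) = 1
max payoff 7 at {Q}

P2 best: {Q}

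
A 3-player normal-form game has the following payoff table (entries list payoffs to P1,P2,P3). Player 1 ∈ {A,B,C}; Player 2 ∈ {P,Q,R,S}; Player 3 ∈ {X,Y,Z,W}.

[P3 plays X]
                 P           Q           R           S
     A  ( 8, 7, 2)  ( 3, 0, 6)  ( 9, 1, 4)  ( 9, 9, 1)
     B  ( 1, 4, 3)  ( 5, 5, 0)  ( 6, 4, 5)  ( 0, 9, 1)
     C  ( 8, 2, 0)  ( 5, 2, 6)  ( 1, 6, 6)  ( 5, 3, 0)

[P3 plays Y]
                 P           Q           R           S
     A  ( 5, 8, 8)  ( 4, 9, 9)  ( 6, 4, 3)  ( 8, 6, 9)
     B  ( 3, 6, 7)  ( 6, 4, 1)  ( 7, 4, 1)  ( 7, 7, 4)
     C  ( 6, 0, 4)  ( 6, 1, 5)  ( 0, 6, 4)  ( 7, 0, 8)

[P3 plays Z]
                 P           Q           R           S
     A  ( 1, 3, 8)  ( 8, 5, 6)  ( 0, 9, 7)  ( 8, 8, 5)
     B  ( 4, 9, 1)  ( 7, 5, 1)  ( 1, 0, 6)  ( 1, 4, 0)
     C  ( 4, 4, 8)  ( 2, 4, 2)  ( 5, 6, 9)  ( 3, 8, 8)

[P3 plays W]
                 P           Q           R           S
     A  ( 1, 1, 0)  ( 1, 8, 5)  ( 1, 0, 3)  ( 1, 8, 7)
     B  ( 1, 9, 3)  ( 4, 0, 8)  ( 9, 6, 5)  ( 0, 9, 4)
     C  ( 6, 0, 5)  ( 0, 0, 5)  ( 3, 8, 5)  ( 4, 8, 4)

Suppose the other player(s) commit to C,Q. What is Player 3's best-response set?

u_3(X vs C,Q) = 6
u_3(Y vs C,Q) = 5
u_3(Z vs C,Q) = 2
u_3(W vs C,Q) = 5
max payoff 6 at {X}

BR_3 = {X}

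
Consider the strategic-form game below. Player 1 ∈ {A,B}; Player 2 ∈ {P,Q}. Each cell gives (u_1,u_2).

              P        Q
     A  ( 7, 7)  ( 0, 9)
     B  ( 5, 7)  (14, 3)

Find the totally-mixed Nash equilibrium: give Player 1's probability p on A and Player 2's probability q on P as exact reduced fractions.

(p,q) = (2/3, 7/8)

P1 indiff ⇒ q·7+(1-q)·0 = q·5+(1-q)·14 ⇒ q(2) = (1-q)(14) ⇒ q = 7/8
P2 indiff ⇒ p·7+(1-p)·7 = p·9+(1-p)·3 ⇒ p(-2) = (1-p)(-4) ⇒ p = 2/3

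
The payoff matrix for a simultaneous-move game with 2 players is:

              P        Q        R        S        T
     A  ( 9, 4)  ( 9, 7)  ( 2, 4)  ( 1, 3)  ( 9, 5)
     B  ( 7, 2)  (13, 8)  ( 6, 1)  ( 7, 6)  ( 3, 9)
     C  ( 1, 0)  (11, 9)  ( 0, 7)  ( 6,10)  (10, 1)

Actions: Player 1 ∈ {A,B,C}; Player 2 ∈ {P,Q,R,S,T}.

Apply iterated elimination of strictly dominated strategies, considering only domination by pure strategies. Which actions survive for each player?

Survivors P1:{B,C} P2:{Q,S,T}

P2 drop P (Q beats it: A:7>4 B:8>2 C:9>0)
P2 drop R (Q beats it: A:7>4 B:8>1 C:9>7)
P1 drop A (C beats it: Q:11>9 S:6>1 T:10>9)
P1→{B,C} P2→{Q,S,T}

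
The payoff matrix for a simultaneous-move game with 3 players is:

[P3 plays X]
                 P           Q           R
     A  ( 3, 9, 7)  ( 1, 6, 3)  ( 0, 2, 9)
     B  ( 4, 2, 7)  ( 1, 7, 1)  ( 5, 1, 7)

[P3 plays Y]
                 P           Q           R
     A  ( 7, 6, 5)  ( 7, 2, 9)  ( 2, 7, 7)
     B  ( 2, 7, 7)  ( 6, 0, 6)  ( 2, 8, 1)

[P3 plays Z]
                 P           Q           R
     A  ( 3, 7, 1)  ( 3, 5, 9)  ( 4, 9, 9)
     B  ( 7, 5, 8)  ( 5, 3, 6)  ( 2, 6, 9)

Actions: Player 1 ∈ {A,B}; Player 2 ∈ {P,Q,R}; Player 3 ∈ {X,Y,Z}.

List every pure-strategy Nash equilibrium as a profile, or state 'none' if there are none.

(A,P,X): not NE [P1→B gives 4>3]
(A,P,Y): not NE [P2→R gives 7>6; P3→X gives 7>5]
(A,P,Z): not NE [P1→B gives 7>3; P2→R gives 9>7; P3→X gives 7>1]
(A,Q,X): not NE [P2→P gives 9>6; P3→Z gives 9>3]
(A,Q,Y): not NE [P2→R gives 7>2]
(A,Q,Z): not NE [P1→B gives 5>3; P2→R gives 9>5]
(A,R,X): not NE [P1→B gives 5>0; P2→P gives 9>2]
(A,R,Y): not NE [P3→Z gives 9>7]
(A,R,Z): NE
(B,P,X): not NE [P2→Q gives 7>2; P3→Z gives 8>7]
(B,P,Y): not NE [P1→A gives 7>2; P2→R gives 8>7; P3→Z gives 8>7]
(B,P,Z): not NE [P2→R gives 6>5]
(B,Q,X): not NE [P3→Z gives 6>1]
(B,Q,Y): not NE [P1→A gives 7>6; P2→R gives 8>0]
(B,Q,Z): not NE [P2→R gives 6>3]
(B,R,X): not NE [P2→Q gives 7>1; P3→Z gives 9>7]
(B,R,Y): not NE [P3→Z gives 9>1]
(B,R,Z): not NE [P1→A gives 4>2]

PSNE = {(A,R,Z)}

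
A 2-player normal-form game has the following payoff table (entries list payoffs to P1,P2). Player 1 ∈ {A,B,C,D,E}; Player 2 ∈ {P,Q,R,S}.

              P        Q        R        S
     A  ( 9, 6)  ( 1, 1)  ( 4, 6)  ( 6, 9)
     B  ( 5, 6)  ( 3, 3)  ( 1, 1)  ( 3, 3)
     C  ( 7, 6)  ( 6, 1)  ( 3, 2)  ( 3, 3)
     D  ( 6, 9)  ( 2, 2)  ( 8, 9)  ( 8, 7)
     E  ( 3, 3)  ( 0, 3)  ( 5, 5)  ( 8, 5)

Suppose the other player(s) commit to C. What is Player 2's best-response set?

argmax u_2 = {P}

u_2(P vs C) = 6
u_2(Q vs C) = 1
u_2(R vs C) = 2
u_2(S vs C) = 3
max payoff 6 at {P}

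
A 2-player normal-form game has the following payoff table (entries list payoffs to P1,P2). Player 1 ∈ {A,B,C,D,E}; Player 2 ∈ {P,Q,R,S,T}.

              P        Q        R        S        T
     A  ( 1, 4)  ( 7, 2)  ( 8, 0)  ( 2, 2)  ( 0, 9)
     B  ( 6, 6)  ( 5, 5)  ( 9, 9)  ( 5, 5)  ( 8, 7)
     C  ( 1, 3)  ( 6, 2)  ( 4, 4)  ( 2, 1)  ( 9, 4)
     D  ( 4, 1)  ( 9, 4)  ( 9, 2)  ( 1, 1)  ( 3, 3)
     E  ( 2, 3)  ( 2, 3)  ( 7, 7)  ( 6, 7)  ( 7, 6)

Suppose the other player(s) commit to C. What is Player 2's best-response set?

u_2(P vs C) = 3
u_2(Q vs C) = 2
u_2(R vs C) = 4
u_2(S vs C) = 1
u_2(T vs C) = 4
max payoff 4 at {R,T}

BR_2 = {R,T}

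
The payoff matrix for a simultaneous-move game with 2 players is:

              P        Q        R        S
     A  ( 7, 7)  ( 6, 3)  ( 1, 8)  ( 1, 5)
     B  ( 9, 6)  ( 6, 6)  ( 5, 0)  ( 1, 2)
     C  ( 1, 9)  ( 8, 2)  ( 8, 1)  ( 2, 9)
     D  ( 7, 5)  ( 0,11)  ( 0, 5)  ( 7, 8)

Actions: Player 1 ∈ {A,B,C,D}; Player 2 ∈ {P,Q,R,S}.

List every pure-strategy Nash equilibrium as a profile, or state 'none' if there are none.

(A,P): not NE [P1→B gives 9>7; P2→R gives 8>7]
(A,Q): not NE [P1→C gives 8>6; P2→R gives 8>3]
(A,R): not NE [P1→C gives 8>1]
(A,S): not NE [P1→D gives 7>1; P2→R gives 8>5]
(B,P): NE
(B,Q): not NE [P1→C gives 8>6]
(B,R): not NE [P1→C gives 8>5; P2→Q gives 6>0]
(B,S): not NE [P1→D gives 7>1; P2→Q gives 6>2]
(C,P): not NE [P1→B gives 9>1]
(C,Q): not NE [P2→S gives 9>2]
(C,R): not NE [P2→S gives 9>1]
(C,S): not NE [P1→D gives 7>2]
(D,P): not NE [P1→B gives 9>7; P2→Q gives 11>5]
(D,Q): not NE [P1→C gives 8>0]
(D,R): not NE [P1→C gives 8>0; P2→Q gives 11>5]
(D,S): not NE [P2→Q gives 11>8]

PSNE = {(B,P)}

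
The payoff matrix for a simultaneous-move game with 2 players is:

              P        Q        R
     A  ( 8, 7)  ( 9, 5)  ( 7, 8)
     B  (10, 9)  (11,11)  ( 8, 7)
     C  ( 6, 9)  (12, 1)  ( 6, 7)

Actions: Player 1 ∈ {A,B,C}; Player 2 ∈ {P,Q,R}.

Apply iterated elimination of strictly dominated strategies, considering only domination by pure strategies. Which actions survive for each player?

P1 drop A (B beats it: P:10>8 Q:11>9 R:8>7)
P2 drop R (P beats it: B:9>7 C:9>7)
P1→{B,C} P2→{P,Q}

Survivors P1:{B,C} P2:{P,Q}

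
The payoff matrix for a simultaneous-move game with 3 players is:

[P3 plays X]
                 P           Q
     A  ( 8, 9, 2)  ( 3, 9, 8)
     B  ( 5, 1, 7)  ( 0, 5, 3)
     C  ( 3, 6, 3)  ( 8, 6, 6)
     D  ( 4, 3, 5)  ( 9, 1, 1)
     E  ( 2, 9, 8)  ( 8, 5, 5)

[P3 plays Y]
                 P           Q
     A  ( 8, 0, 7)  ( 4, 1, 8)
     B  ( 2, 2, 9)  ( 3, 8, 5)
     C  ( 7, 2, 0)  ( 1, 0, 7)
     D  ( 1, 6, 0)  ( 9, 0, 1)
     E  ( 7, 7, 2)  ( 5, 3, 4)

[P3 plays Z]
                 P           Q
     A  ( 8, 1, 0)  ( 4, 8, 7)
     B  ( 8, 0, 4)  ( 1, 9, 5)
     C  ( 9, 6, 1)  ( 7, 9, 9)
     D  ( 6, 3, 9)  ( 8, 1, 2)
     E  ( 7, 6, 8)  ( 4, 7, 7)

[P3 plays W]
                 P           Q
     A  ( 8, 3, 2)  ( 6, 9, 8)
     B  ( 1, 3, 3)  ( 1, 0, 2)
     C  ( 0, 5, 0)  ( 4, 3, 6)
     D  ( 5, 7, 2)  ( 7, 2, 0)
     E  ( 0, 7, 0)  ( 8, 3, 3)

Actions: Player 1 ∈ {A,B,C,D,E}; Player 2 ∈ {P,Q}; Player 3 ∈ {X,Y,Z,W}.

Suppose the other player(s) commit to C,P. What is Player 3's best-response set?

argmax u_3 = {X}

u_3(X vs C,P) = 3
u_3(Y vs C,P) = 0
u_3(Z vs C,P) = 1
u_3(W vs C,P) = 0
max payoff 3 at {X}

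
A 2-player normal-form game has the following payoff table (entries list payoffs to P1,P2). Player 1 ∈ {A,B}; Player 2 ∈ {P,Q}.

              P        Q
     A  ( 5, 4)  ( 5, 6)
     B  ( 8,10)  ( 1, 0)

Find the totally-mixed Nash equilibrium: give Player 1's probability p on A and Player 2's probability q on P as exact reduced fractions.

P1 mixes 5/6 on A; P2 mixes 4/7 on P

P1 indiff ⇒ q·5+(1-q)·5 = q·8+(1-q)·1 ⇒ q(-3) = (1-q)(-4) ⇒ q = 4/7
P2 indiff ⇒ p·4+(1-p)·10 = p·6+(1-p)·0 ⇒ p(-2) = (1-p)(-10) ⇒ p = 5/6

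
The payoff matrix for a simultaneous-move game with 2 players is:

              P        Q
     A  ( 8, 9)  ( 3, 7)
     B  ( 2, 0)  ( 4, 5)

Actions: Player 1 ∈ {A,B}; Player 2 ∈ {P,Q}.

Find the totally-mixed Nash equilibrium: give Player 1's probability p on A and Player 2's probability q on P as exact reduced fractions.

P1 indiff ⇒ q·8+(1-q)·3 = q·2+(1-q)·4 ⇒ q(6) = (1-q)(1) ⇒ q = 1/7
P2 indiff ⇒ p·9+(1-p)·0 = p·7+(1-p)·5 ⇒ p(2) = (1-p)(5) ⇒ p = 5/7

p=5/7, q=1/7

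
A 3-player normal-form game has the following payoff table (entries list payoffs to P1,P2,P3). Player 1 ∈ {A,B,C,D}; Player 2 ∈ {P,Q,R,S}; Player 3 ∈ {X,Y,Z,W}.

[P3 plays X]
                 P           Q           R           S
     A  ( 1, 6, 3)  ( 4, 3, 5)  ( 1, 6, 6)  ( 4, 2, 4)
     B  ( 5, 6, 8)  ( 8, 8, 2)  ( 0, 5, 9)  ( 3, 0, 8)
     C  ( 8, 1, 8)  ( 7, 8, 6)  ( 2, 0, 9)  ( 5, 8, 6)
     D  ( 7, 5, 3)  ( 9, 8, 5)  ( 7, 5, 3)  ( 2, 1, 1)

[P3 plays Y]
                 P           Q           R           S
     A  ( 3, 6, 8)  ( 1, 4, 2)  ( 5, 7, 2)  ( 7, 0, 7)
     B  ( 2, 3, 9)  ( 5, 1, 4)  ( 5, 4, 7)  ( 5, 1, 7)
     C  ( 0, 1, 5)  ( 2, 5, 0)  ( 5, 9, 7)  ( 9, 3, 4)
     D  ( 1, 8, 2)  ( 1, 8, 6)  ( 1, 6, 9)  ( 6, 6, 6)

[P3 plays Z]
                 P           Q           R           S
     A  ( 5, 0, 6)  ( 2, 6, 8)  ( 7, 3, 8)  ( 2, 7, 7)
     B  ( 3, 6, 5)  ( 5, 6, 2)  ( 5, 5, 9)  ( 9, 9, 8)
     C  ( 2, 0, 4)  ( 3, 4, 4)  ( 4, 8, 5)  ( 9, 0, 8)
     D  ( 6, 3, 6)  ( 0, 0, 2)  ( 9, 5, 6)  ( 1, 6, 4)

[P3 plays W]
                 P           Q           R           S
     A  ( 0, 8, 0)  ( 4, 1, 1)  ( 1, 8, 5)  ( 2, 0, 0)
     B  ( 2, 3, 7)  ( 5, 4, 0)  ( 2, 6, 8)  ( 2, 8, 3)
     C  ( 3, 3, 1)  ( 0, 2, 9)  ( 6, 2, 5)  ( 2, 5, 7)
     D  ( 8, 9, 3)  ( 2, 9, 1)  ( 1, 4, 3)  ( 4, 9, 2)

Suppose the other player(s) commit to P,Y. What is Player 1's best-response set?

P1 best: {A}

u_1(A vs P,Y) = 3
u_1(B vs P,Y) = 2
u_1(C vs P,Y) = 0
u_1(D vs P,Y) = 1
max payoff 3 at {A}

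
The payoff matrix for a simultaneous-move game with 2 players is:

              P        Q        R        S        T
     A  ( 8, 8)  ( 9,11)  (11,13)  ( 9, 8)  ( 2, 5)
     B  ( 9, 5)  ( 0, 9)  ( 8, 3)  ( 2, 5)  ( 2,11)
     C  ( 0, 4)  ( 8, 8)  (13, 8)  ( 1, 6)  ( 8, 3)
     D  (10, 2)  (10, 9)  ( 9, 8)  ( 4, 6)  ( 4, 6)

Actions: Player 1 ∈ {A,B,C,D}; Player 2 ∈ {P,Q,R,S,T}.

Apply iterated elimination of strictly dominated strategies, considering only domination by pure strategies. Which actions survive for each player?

P1 drop B (D beats it: P:10>9 Q:10>0 R:9>8 S:4>2 T:4>2)
P2 drop P (Q beats it: A:11>8 C:8>4 D:9>2)
P2 drop S (Q beats it: A:11>8 C:8>6 D:9>6)
P2 drop T (Q beats it: A:11>5 C:8>3 D:9>6)
P1→{A,C,D} P2→{Q,R}

IESDS → P1:{A,C,D} P2:{Q,R}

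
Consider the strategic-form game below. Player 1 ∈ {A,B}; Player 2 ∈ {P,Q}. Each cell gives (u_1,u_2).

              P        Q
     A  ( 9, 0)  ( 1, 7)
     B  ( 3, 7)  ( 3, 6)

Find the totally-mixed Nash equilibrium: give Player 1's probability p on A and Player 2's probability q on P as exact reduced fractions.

(p,q) = (1/8, 1/4)

P1 indiff ⇒ q·9+(1-q)·1 = q·3+(1-q)·3 ⇒ q(6) = (1-q)(2) ⇒ q = 1/4
P2 indiff ⇒ p·0+(1-p)·7 = p·7+(1-p)·6 ⇒ p(-7) = (1-p)(-1) ⇒ p = 1/8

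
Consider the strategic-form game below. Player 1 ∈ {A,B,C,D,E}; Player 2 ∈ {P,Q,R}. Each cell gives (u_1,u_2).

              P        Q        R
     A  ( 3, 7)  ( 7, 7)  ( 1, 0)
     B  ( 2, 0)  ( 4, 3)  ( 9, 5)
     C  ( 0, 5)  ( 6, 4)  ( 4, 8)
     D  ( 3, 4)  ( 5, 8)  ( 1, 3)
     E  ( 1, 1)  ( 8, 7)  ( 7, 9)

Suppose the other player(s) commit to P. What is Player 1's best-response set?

u_1(A vs P) = 3
u_1(B vs P) = 2
u_1(C vs P) = 0
u_1(D vs P) = 3
u_1(E vs P) = 1
max payoff 3 at {A,D}

BR_1 = {A,D}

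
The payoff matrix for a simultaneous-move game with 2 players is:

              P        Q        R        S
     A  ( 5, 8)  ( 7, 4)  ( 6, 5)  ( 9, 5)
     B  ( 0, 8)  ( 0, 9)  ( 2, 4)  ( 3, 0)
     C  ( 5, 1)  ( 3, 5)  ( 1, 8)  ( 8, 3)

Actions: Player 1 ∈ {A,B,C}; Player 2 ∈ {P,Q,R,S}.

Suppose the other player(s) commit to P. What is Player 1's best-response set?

u_1(A vs P) = 5
u_1(B vs P) = 0
u_1(C vs P) = 5
max payoff 5 at {A,C}

P1 best: {A,C}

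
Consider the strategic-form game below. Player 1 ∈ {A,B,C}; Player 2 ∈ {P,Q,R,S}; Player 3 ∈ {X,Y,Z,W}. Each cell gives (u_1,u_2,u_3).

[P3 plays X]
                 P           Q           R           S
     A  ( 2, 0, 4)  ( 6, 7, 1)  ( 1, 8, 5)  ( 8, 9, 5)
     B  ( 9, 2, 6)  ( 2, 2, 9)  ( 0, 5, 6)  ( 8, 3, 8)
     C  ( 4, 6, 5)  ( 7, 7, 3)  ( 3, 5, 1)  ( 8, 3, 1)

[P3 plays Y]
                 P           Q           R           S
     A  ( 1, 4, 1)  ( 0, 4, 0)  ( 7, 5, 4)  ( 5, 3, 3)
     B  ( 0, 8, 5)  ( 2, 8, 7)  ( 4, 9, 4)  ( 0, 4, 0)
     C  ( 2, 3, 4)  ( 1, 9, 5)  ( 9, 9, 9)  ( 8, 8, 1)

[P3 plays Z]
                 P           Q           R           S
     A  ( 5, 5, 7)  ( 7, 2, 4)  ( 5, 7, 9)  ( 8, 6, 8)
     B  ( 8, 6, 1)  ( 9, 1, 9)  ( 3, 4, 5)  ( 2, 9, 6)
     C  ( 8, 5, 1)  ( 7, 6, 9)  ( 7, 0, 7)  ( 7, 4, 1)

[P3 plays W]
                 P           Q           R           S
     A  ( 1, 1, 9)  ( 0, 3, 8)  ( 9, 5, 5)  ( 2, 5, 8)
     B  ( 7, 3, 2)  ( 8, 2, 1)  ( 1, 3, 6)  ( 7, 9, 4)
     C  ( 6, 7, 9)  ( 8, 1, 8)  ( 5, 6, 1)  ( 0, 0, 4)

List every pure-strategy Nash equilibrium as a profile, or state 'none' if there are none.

(A,P,X): not NE [P1→B gives 9>2; P2→S gives 9>0; P3→W gives 9>4]
(A,P,Y): not NE [P1→C gives 2>1; P2→R gives 5>4; P3→W gives 9>1]
(A,P,Z): not NE [P1→C gives 8>5; P2→R gives 7>5; P3→W gives 9>7]
(A,P,W): not NE [P1→B gives 7>1; P2→S gives 5>1]
(A,Q,X): not NE [P1→C gives 7>6; P2→S gives 9>7; P3→W gives 8>1]
(A,Q,Y): not NE [P1→B gives 2>0; P2→R gives 5>4; P3→W gives 8>0]
(A,Q,Z): not NE [P1→B gives 9>7; P2→R gives 7>2; P3→W gives 8>4]
(A,Q,W): not NE [P1→C gives 8>0; P2→S gives 5>3]
(A,R,X): not NE [P1→C gives 3>1; P2→S gives 9>8; P3→Z gives 9>5]
(A,R,Y): not NE [P1→C gives 9>7; P3→Z gives 9>4]
(A,R,Z): not NE [P1→C gives 7>5]
(A,R,W): not NE [P3→Z gives 9>5]
(A,S,X): not NE [P3→W gives 8>5]
(A,S,Y): not NE [P1→C gives 8>5; P2→R gives 5>3; P3→W gives 8>3]
(A,S,Z): not NE [P2→R gives 7>6]
(A,S,W): not NE [P1→B gives 7>2]
(B,P,X): not NE [P2→R gives 5>2]
(B,P,Y): not NE [P1→C gives 2>0; P2→R gives 9>8; P3→X gives 6>5]
(B,P,Z): not NE [P2→S gives 9>6; P3→X gives 6>1]
(B,P,W): not NE [P2→S gives 9>3; P3→X gives 6>2]
(B,Q,X): not NE [P1→C gives 7>2; P2→R gives 5>2]
(B,Q,Y): not NE [P2→R gives 9>8; P3→Z gives 9>7]
(B,Q,Z): not NE [P2→S gives 9>1]
(B,Q,W): not NE [P2→S gives 9>2; P3→Z gives 9>1]
(B,R,X): not NE [P1→C gives 3>0]
(B,R,Y): not NE [P1→C gives 9>4; P3→W gives 6>4]
(B,R,Z): not NE [P1→C gives 7>3; P2→S gives 9>4; P3→W gives 6>5]
(B,R,W): not NE [P1→A gives 9>1; P2→S gives 9>3]
(B,S,X): not NE [P2→R gives 5>3]
(B,S,Y): not NE [P1→C gives 8>0; P2→R gives 9>4; P3→X gives 8>0]
(B,S,Z): not NE [P1→A gives 8>2; P3→X gives 8>6]
(B,S,W): not NE [P3→X gives 8>4]
(C,P,X): not NE [P1→B gives 9>4; P2→Q gives 7>6; P3→W gives 9>5]
(C,P,Y): not NE [P2→R gives 9>3; P3→W gives 9>4]
(C,P,Z): not NE [P2→Q gives 6>5; P3→W gives 9>1]
(C,P,W): not NE [P1→B gives 7>6]
(C,Q,X): not NE [P3→Z gives 9>3]
(C,Q,Y): not NE [P1→B gives 2>1; P3→Z gives 9>5]
(C,Q,Z): not NE [P1→B gives 9>7]
(C,Q,W): not NE [P2→P gives 7>1; P3→Z gives 9>8]
(C,R,X): not NE [P2→Q gives 7>5; P3→Y gives 9>1]
(C,R,Y): NE
(C,R,Z): not NE [P2→Q gives 6>0; P3→Y gives 9>7]
(C,R,W): not NE [P1→A gives 9>5; P2→P gives 7>6; P3→Y gives 9>1]
(C,S,X): not NE [P2→Q gives 7>3; P3→W gives 4>1]
(C,S,Y): not NE [P2→R gives 9>8; P3→W gives 4>1]
(C,S,Z): not NE [P1→A gives 8>7; P2→Q gives 6>4; P3→W gives 4>1]
(C,S,W): not NE [P1→B gives 7>0; P2→P gives 7>0]

Nash profiles: (C,R,Y)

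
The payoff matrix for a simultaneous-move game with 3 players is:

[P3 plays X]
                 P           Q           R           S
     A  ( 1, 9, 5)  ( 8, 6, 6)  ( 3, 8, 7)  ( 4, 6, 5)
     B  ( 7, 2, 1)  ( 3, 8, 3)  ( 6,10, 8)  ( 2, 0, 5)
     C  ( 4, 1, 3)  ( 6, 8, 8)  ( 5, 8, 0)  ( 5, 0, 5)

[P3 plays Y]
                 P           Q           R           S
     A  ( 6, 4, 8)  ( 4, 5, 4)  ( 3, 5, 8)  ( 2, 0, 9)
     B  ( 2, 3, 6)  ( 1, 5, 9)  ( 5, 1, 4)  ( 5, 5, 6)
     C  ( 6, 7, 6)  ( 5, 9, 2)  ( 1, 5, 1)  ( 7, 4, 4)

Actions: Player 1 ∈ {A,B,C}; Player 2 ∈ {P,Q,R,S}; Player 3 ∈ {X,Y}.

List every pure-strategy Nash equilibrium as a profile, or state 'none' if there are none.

(A,P,X): not NE [P1→B gives 7>1; P3→Y gives 8>5]
(A,P,Y): not NE [P2→R gives 5>4]
(A,Q,X): not NE [P2→P gives 9>6]
(A,Q,Y): not NE [P1→C gives 5>4; P3→X gives 6>4]
(A,R,X): not NE [P1→B gives 6>3; P2→P gives 9>8; P3→Y gives 8>7]
(A,R,Y): not NE [P1→B gives 5>3]
(A,S,X): not NE [P1→C gives 5>4; P2→P gives 9>6; P3→Y gives 9>5]
(A,S,Y): not NE [P1→C gives 7>2; P2→R gives 5>0]
(B,P,X): not NE [P2→R gives 10>2; P3→Y gives 6>1]
(B,P,Y): not NE [P1→C gives 6>2; P2→S gives 5>3]
(B,Q,X): not NE [P1→A gives 8>3; P2→R gives 10>8; P3→Y gives 9>3]
(B,Q,Y): not NE [P1→C gives 5>1]
(B,R,X): NE
(B,R,Y): not NE [P2→S gives 5>1; P3→X gives 8>4]
(B,S,X): not NE [P1→C gives 5>2; P2→R gives 10>0; P3→Y gives 6>5]
(B,S,Y): not NE [P1→C gives 7>5]
(C,P,X): not NE [P1→B gives 7>4; P2→R gives 8>1; P3→Y gives 6>3]
(C,P,Y): not NE [P2→Q gives 9>7]
(C,Q,X): not NE [P1→A gives 8>6]
(C,Q,Y): not NE [P3→X gives 8>2]
(C,R,X): not NE [P1→B gives 6>5; P3→Y gives 1>0]
(C,R,Y): not NE [P1→B gives 5>1; P2→Q gives 9>5]
(C,S,X): not NE [P2→R gives 8>0]
(C,S,Y): not NE [P2→Q gives 9>4; P3→X gives 5>4]

PSNE = {(B,R,X)}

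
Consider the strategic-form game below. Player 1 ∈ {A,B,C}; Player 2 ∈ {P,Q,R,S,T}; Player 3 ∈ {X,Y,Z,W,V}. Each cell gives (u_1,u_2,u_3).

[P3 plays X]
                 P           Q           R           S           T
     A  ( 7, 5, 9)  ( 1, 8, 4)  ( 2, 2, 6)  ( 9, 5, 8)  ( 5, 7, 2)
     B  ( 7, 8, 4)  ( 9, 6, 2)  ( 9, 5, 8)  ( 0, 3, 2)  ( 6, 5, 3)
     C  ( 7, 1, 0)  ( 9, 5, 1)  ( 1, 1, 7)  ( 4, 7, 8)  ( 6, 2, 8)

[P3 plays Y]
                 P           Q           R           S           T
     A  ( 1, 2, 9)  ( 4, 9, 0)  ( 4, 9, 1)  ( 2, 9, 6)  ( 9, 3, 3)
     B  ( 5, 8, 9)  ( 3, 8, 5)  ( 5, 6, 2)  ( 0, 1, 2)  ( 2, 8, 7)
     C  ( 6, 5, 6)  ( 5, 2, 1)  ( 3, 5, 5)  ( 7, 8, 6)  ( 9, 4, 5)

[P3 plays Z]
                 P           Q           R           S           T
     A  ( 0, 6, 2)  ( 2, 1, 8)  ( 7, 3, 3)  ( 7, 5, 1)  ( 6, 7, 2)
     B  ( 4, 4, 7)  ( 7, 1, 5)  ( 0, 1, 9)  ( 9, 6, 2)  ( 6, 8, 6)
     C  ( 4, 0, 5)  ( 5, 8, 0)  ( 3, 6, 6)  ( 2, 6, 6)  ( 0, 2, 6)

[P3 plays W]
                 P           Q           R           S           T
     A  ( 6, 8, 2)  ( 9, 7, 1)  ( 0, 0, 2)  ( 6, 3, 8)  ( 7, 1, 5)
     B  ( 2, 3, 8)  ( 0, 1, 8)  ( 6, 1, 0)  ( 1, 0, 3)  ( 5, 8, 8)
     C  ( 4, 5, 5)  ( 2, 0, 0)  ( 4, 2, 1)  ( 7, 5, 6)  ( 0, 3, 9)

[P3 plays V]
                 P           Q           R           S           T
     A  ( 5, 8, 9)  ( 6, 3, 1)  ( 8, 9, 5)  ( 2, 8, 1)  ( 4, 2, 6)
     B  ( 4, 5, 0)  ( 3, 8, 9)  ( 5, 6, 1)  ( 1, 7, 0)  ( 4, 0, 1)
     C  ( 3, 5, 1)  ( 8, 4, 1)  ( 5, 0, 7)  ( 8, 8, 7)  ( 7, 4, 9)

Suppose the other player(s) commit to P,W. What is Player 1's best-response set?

argmax u_1 = {A}

u_1(A vs P,W) = 6
u_1(B vs P,W) = 2
u_1(C vs P,W) = 4
max payoff 6 at {A}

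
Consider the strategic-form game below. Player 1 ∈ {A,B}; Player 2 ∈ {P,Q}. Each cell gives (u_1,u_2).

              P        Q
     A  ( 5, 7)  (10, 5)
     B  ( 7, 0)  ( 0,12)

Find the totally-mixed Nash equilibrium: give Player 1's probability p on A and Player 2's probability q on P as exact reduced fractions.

P1 indiff ⇒ q·5+(1-q)·10 = q·7+(1-q)·0 ⇒ q(-2) = (1-q)(-10) ⇒ q = 5/6
P2 indiff ⇒ p·7+(1-p)·0 = p·5+(1-p)·12 ⇒ p(2) = (1-p)(12) ⇒ p = 6/7

P1 mixes 6/7 on A; P2 mixes 5/6 on P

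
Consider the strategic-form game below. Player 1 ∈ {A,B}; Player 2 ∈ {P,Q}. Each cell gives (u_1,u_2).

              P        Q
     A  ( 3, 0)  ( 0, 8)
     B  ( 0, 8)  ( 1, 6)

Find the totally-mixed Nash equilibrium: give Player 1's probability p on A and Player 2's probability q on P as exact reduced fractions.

P1 mixes 1/5 on A; P2 mixes 1/4 on P

P1 indiff ⇒ q·3+(1-q)·0 = q·0+(1-q)·1 ⇒ q(3) = (1-q)(1) ⇒ q = 1/4
P2 indiff ⇒ p·0+(1-p)·8 = p·8+(1-p)·6 ⇒ p(-8) = (1-p)(-2) ⇒ p = 1/5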